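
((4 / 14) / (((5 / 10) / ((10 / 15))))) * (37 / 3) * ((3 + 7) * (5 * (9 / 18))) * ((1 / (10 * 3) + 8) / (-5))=-35668 / 189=-188.72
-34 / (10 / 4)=-68 / 5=-13.60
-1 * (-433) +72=505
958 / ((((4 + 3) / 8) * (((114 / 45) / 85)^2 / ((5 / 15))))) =1038232500 / 2527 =410855.76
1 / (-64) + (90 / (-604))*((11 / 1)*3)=-47671 / 9664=-4.93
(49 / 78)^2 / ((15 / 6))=2401 / 15210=0.16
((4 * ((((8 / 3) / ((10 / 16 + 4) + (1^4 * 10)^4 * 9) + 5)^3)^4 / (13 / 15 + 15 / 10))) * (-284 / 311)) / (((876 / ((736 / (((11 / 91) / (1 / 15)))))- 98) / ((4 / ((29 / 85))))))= 2295312756857973089901467092646383927042564468171507172878874421727101908416817103302536729600 / 49792581786641687956315499455045780345395354208462644572565091617585340121903079284241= 46097484.29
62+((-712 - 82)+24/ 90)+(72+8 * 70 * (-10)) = -93896/ 15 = -6259.73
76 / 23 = 3.30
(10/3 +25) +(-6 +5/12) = 91/4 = 22.75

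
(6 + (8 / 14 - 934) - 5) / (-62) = 6527 / 434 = 15.04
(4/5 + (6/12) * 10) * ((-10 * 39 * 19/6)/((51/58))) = -415454/51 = -8146.16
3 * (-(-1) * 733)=2199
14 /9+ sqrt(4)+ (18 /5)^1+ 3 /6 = 689 /90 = 7.66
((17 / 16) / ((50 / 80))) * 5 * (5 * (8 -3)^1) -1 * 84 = 257 / 2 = 128.50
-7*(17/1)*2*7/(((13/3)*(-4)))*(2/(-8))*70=-87465/52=-1682.02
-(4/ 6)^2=-4/ 9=-0.44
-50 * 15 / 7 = -750 / 7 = -107.14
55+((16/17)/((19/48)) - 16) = 13365/323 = 41.38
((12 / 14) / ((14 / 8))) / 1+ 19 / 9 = 1147 / 441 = 2.60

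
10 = 10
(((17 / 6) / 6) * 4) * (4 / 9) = 68 / 81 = 0.84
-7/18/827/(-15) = 7/223290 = 0.00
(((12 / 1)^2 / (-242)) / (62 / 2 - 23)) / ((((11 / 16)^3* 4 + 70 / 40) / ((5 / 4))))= -1280 / 41987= -0.03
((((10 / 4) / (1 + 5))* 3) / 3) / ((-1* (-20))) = 1 / 48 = 0.02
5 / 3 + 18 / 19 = 149 / 57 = 2.61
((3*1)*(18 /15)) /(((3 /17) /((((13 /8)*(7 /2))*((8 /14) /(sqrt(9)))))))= 221 /10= 22.10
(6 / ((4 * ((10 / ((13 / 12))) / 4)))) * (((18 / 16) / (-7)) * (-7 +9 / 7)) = 117 / 196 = 0.60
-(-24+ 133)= -109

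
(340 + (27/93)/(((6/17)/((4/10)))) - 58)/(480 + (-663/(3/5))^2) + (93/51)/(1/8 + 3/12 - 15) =-46867611571/376583883975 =-0.12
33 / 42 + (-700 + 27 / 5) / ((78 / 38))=-921673 / 2730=-337.61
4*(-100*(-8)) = 3200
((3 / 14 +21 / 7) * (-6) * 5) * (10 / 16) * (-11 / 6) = 12375 / 112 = 110.49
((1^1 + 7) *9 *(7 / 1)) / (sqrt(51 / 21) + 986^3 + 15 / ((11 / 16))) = 0.00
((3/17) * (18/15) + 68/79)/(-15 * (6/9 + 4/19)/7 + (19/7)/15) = -2873598/4551427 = -0.63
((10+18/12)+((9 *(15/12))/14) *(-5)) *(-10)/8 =-2095/224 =-9.35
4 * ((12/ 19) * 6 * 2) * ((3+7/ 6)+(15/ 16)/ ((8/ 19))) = 7365/ 38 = 193.82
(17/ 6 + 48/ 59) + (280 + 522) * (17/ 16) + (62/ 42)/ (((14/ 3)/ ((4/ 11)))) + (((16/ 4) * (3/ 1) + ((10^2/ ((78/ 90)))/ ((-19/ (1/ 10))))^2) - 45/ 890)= 3597976253738155/ 4144154438424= 868.21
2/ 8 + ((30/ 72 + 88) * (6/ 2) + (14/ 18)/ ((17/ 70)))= 82223/ 306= 268.70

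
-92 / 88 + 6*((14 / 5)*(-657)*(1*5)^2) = -6070703 / 22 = -275941.05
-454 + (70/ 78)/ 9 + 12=-155107/ 351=-441.90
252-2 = 250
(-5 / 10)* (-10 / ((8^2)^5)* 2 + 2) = -536870907 / 536870912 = -1.00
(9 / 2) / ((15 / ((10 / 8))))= 3 / 8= 0.38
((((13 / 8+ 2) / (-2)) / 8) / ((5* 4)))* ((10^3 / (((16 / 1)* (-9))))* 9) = 725 / 1024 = 0.71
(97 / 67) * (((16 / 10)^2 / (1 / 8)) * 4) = 198656 / 1675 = 118.60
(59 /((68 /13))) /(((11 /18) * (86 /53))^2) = 174514743 /15213572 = 11.47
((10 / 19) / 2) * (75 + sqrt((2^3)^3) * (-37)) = 375 / 19-2960 * sqrt(2) / 19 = -200.58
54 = 54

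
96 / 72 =4 / 3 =1.33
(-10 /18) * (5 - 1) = -20 /9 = -2.22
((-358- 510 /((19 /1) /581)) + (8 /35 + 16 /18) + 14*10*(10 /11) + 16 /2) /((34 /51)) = -520651916 /21945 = -23725.31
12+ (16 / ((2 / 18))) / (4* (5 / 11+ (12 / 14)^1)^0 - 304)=288 / 25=11.52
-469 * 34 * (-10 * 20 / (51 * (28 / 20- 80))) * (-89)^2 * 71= -527522758000 / 1179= -447432364.72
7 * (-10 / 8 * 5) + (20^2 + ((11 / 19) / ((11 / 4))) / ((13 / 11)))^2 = 160098.79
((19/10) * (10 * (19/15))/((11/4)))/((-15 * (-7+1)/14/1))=10108/7425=1.36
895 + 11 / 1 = 906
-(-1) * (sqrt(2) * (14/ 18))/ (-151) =-0.01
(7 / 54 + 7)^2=148225 / 2916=50.83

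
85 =85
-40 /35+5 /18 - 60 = -7669 /126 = -60.87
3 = 3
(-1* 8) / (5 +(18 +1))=-1 / 3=-0.33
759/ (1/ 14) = 10626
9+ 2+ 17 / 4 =61 / 4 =15.25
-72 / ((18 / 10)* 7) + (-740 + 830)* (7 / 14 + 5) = 3425 / 7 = 489.29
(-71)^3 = -357911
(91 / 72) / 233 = 91 / 16776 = 0.01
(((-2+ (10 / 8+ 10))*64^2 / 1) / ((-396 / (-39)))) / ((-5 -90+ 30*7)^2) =123136 / 436425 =0.28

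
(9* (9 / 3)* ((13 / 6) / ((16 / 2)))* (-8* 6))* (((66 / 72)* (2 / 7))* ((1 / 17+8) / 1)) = -176319 / 238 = -740.84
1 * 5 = 5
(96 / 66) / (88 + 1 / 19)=304 / 18403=0.02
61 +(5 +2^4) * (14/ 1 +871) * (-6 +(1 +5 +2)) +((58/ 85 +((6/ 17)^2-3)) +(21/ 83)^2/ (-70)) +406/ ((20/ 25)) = 37736.31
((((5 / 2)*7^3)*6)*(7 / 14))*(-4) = -10290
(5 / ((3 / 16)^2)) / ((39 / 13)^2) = 1280 / 81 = 15.80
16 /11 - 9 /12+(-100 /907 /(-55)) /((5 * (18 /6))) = 84367 /119724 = 0.70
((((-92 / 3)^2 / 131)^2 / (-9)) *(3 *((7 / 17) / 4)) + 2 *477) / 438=33752843023 / 15525367929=2.17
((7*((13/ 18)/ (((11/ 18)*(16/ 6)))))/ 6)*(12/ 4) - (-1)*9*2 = 3441/ 176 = 19.55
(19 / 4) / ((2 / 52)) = 247 / 2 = 123.50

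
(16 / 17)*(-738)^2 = 8714304 / 17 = 512606.12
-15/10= -3/2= -1.50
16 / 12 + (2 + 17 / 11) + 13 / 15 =316 / 55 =5.75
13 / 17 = 0.76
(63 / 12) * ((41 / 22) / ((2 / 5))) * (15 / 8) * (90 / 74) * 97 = 281869875 / 52096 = 5410.59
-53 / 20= -2.65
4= 4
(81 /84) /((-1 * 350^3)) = -27 /1200500000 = -0.00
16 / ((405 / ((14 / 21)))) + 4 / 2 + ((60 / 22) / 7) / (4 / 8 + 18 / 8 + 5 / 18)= 21975766 / 10197495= 2.16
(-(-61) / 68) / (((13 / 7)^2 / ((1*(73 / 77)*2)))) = 31171 / 63206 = 0.49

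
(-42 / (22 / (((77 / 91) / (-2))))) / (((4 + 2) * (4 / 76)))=2.56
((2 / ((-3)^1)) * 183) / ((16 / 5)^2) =-1525 / 128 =-11.91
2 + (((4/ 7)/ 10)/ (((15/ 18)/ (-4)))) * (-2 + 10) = -34/ 175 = -0.19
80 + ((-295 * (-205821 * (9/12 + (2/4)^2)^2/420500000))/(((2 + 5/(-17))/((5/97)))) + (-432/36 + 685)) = 35628145418463/47314660000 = 753.00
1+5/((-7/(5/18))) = 101/126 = 0.80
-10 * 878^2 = -7708840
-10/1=-10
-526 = -526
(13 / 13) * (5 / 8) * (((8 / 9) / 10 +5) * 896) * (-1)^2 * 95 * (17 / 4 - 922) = -2236152940 / 9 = -248461437.78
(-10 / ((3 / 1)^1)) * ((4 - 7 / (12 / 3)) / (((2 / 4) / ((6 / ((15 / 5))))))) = -30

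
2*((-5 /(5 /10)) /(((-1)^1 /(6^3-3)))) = 4260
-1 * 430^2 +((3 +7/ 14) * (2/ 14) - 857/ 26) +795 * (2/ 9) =-7205476/ 39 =-184755.79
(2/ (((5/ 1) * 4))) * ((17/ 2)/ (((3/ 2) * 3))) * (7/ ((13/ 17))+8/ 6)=6953/ 3510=1.98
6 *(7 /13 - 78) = -6042 /13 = -464.77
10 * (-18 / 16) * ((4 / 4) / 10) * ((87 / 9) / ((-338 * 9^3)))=29 / 657072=0.00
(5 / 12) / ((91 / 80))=100 / 273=0.37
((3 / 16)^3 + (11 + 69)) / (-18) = -327707 / 73728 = -4.44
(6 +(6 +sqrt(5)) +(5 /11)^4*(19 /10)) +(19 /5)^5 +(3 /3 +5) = sqrt(5) +74159665293 /91506250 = 812.67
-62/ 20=-31/ 10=-3.10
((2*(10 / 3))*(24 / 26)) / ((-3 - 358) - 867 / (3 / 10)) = -80 / 42263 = -0.00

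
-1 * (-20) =20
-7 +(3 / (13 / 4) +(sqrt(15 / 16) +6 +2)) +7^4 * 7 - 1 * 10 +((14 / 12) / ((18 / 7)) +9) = sqrt(15) / 4 +23598961 / 1404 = 16809.35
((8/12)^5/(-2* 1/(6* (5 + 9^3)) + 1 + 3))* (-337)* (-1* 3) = 7915456/237789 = 33.29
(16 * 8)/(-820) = -32/205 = -0.16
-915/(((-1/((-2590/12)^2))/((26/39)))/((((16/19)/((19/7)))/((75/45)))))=5728717400/1083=5289674.42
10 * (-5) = -50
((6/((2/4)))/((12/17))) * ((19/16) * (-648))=-26163/2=-13081.50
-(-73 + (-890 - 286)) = 1249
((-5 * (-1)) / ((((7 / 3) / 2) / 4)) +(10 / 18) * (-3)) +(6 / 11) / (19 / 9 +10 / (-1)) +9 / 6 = 554585 / 32802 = 16.91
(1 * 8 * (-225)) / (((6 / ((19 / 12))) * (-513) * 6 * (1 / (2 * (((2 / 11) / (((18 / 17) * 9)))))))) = 425 / 72171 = 0.01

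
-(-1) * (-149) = -149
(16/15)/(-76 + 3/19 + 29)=-152/6675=-0.02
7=7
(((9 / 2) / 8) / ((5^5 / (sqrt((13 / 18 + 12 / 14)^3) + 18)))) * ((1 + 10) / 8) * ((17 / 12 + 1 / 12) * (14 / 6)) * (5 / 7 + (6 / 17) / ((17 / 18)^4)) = 25191618353 * sqrt(2786) / 667900732800000 + 10253874807 / 567942800000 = 0.02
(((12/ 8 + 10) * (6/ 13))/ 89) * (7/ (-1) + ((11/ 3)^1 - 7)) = -713/ 1157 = -0.62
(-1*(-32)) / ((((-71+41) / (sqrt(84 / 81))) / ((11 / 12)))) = -88*sqrt(21) / 405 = -1.00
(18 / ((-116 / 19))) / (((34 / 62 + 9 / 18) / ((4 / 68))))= -5301 / 32045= -0.17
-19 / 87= -0.22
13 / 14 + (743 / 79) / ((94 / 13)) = 57941 / 25991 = 2.23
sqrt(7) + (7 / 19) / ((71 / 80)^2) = 44800 / 95779 + sqrt(7) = 3.11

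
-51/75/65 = -17/1625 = -0.01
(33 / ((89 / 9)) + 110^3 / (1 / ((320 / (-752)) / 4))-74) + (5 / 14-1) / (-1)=-8296230515 / 58562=-141665.76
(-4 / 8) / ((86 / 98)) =-49 / 86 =-0.57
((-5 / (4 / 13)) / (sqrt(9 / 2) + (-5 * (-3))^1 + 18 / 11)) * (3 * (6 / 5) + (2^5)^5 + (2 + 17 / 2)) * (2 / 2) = -2926954333303 / 87852 + 527811437153 * sqrt(2) / 175704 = -29068607.28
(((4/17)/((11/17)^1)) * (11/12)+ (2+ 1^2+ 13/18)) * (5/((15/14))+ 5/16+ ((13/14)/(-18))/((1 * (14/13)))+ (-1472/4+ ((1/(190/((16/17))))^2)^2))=-1272214648906912767677/864014804330580000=-1472.45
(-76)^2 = 5776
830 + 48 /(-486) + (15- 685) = 12952 /81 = 159.90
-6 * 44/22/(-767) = 12/767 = 0.02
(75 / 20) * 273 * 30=61425 / 2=30712.50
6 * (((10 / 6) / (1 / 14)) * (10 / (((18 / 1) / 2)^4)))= 1400 / 6561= 0.21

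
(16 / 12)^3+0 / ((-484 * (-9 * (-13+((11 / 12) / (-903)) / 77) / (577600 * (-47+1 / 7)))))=64 / 27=2.37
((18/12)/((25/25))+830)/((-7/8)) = -6652/7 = -950.29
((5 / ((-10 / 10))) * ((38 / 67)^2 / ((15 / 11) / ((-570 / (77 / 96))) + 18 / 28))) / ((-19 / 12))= 116444160 / 73471463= 1.58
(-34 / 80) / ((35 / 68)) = -289 / 350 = -0.83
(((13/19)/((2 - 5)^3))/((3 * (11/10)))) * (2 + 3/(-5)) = -182/16929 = -0.01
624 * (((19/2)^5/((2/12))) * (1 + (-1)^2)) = 579407166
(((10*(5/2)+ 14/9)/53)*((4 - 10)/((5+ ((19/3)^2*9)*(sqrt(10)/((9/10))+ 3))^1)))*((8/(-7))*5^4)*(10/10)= -8776080000/1597050007+ 3235462500*sqrt(10)/1597050007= 0.91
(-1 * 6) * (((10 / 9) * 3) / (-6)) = 3.33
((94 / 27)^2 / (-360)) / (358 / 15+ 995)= -2209 / 66847842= -0.00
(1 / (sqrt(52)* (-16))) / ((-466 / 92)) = 23* sqrt(13) / 48464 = 0.00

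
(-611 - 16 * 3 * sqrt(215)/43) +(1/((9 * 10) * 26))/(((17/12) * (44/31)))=-89120429/145860 - 48 * sqrt(215)/43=-627.37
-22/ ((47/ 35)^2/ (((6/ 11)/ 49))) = -0.14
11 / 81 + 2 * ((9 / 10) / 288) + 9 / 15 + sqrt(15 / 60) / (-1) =3137 / 12960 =0.24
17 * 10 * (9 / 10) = 153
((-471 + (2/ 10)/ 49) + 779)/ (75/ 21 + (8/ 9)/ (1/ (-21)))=-226383/ 11095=-20.40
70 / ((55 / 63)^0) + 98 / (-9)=59.11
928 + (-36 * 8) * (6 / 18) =832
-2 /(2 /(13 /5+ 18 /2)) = -58 /5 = -11.60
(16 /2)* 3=24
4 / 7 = 0.57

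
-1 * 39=-39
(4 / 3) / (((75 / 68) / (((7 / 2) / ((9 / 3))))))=1.41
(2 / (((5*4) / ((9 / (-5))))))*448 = -80.64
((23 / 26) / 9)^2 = 529 / 54756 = 0.01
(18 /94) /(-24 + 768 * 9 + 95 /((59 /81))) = 177 /6487363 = 0.00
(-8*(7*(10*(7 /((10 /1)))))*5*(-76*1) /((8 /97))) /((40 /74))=3341359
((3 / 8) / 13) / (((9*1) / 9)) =3 / 104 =0.03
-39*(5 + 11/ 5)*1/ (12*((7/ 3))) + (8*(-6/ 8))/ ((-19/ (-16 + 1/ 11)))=-110109/ 7315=-15.05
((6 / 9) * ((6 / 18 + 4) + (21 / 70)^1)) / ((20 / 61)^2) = 517219 / 18000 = 28.73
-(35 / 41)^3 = -0.62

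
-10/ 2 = -5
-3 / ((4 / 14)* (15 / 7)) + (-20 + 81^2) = 65361 / 10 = 6536.10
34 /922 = 17 /461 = 0.04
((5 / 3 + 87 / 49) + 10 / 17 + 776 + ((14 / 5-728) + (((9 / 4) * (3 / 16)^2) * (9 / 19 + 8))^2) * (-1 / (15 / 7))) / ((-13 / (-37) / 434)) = 30332953628375697167 / 21959815987200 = 1381293.62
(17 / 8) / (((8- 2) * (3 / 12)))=17 / 12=1.42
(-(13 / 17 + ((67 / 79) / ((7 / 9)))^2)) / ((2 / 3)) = -15235305 / 5198753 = -2.93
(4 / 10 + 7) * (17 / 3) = 629 / 15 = 41.93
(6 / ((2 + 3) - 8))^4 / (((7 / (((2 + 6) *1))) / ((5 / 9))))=640 / 63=10.16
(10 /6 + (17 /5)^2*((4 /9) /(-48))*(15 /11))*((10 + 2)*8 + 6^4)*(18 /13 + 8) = 19865.58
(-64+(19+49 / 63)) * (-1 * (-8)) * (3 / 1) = -3184 / 3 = -1061.33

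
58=58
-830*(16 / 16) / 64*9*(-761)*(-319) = -906704865 / 32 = -28334527.03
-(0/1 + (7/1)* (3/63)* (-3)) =1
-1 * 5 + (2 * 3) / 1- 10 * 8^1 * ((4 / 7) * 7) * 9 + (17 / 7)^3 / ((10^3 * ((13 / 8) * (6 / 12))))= -1604672799 / 557375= -2878.98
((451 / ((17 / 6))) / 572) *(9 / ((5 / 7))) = 7749 / 2210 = 3.51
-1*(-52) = 52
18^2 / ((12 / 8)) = 216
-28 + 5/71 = -1983/71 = -27.93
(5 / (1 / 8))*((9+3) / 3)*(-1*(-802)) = 128320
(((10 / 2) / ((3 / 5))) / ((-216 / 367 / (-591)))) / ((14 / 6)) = 1807475 / 504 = 3586.26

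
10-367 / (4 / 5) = -1795 / 4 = -448.75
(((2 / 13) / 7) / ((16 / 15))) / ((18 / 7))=5 / 624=0.01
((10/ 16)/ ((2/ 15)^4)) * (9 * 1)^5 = 14946778125/ 128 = 116771704.10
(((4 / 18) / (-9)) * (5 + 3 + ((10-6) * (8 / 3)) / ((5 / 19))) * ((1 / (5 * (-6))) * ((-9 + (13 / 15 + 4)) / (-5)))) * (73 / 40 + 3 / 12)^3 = 1613011127 / 5467500000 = 0.30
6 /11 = 0.55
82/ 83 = 0.99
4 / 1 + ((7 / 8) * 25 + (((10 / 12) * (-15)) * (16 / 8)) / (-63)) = 13241 / 504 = 26.27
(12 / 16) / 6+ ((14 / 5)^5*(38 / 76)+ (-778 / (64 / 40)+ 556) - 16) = 139.93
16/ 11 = 1.45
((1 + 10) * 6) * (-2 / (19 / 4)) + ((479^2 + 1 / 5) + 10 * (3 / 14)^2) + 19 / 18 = 9611338294 / 41895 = 229414.93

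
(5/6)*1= 5/6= 0.83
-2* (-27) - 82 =-28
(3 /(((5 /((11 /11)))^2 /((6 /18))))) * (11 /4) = 11 /100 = 0.11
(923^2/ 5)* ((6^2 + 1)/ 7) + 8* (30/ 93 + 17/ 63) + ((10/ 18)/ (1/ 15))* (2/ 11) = 96739765567/ 107415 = 900616.91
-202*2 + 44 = -360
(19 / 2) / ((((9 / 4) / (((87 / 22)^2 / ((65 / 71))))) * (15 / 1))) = 1134509 / 235950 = 4.81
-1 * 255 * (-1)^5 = 255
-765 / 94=-8.14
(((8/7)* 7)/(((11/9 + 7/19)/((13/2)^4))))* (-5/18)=-2713295/1088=-2493.84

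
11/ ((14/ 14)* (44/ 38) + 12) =0.84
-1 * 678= -678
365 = 365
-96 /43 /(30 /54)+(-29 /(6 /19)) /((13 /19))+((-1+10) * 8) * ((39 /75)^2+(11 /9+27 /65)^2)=74.32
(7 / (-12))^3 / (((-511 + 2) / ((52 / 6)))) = 4459 / 1319328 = 0.00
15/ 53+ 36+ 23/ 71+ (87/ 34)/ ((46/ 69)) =10349279/ 255884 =40.45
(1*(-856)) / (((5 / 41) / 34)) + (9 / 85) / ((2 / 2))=-20285479 / 85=-238652.69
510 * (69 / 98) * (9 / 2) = 158355 / 98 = 1615.87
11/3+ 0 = 11/3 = 3.67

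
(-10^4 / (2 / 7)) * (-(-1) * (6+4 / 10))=-224000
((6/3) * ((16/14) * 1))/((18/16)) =128/63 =2.03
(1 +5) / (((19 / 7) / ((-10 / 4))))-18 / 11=-1497 / 209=-7.16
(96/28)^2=576/49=11.76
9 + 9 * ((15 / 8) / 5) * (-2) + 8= 41 / 4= 10.25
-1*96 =-96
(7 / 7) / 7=0.14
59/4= 14.75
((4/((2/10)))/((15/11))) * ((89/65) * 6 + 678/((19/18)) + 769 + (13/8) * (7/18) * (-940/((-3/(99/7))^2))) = -1493933969/8645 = -172809.02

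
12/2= 6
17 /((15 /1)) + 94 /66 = 422 /165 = 2.56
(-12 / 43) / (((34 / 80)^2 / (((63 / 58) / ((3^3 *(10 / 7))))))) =-15680 / 360383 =-0.04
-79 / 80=-0.99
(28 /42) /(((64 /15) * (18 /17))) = 85 /576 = 0.15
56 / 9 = 6.22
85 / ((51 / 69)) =115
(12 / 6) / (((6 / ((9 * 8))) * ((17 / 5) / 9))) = 1080 / 17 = 63.53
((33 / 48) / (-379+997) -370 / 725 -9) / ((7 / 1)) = -13633957 / 10036320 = -1.36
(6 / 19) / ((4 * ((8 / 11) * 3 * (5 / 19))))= 11 / 80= 0.14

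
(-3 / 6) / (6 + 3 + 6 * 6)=-1 / 90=-0.01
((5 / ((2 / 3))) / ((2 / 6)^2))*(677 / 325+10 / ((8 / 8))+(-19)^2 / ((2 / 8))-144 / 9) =12636729 / 130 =97205.61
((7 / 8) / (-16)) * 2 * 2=-7 / 32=-0.22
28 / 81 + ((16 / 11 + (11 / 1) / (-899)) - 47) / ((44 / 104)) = -945749308 / 8811099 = -107.34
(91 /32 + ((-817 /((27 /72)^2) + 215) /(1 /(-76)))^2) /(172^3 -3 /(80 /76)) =2343138006690295 /65946249144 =35531.03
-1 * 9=-9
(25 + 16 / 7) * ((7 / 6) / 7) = 191 / 42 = 4.55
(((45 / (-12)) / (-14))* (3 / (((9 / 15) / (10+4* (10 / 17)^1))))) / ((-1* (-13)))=1125 / 884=1.27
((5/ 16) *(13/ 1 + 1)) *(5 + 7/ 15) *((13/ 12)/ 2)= 3731/ 288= 12.95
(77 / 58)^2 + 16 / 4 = 19385 / 3364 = 5.76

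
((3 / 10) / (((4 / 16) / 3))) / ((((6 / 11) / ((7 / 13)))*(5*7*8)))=33 / 2600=0.01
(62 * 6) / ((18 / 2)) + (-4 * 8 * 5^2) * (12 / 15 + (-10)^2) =-241796 / 3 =-80598.67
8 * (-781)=-6248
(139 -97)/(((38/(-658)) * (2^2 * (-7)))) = 987/38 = 25.97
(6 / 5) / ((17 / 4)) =24 / 85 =0.28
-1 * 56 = -56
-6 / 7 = -0.86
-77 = -77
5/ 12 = 0.42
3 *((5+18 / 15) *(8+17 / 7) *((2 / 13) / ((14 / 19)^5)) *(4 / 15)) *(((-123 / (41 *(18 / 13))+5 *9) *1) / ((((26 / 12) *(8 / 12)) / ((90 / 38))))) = 2573.13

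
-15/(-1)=15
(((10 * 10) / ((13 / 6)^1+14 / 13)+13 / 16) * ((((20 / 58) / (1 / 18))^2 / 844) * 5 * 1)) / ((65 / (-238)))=-2374326675 / 89790206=-26.44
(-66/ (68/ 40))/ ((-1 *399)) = 220/ 2261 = 0.10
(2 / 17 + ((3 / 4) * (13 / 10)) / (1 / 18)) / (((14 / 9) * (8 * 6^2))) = 6007 / 152320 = 0.04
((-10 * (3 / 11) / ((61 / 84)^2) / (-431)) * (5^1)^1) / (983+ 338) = 1058400 / 23304105781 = 0.00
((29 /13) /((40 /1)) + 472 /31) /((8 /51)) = 12563289 /128960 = 97.42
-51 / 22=-2.32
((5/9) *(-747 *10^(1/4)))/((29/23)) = -9545 *10^(1/4)/29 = -585.30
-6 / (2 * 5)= -3 / 5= -0.60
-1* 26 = -26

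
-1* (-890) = 890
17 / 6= 2.83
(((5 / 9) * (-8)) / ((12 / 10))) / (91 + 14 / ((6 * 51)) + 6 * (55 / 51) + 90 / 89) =-3026 / 80499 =-0.04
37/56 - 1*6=-299/56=-5.34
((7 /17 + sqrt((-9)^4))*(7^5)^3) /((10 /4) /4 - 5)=-7509285862584128 /85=-88344539559813.27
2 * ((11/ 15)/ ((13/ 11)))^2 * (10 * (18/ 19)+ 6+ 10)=14172488/ 722475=19.62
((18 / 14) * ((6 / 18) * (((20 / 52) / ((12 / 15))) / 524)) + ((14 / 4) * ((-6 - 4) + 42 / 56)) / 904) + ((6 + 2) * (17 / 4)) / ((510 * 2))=-2698249 / 1293190080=-0.00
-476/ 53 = -8.98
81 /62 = 1.31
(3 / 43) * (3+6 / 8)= 0.26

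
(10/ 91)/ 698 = 5/ 31759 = 0.00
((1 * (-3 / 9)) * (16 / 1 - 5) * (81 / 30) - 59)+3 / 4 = -1363 / 20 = -68.15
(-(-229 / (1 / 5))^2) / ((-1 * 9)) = 1311025 / 9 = 145669.44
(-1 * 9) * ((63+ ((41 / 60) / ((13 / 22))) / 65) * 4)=-9585006 / 4225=-2268.64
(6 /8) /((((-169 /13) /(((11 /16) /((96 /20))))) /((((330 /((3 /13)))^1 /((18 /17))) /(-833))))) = 3025 /225792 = 0.01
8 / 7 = 1.14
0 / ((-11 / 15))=0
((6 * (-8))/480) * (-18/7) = 9/35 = 0.26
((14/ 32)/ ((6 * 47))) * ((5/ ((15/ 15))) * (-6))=-35/ 752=-0.05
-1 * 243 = -243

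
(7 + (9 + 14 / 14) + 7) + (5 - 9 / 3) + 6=32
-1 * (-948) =948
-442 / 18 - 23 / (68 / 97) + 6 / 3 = -55.36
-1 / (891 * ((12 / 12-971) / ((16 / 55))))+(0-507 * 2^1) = -24100168942 / 23767425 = -1014.00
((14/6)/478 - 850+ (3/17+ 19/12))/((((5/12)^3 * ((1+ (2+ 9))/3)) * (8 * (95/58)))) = -223.72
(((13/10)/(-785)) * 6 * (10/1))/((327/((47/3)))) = -1222/256695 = -0.00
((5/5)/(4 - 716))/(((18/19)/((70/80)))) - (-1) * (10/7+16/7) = 3.71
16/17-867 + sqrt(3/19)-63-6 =-15896/17 + sqrt(57)/19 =-934.66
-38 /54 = -19 /27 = -0.70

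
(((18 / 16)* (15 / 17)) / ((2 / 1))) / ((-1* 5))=-27 / 272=-0.10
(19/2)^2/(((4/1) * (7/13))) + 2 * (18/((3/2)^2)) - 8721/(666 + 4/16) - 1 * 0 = 13375517/298480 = 44.81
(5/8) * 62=155/4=38.75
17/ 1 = 17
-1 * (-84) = 84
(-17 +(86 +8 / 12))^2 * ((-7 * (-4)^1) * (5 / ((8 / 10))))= 7644175 / 9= 849352.78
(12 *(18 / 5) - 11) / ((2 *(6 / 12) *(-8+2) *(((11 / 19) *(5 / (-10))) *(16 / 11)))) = 3059 / 240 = 12.75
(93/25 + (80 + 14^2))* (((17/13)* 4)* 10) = 951048/65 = 14631.51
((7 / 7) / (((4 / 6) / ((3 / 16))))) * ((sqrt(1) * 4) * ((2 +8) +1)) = 99 / 8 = 12.38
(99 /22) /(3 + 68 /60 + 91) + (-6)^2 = 102879 /2854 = 36.05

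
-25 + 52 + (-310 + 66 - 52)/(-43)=1457/43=33.88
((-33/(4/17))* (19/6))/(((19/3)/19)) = -10659/8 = -1332.38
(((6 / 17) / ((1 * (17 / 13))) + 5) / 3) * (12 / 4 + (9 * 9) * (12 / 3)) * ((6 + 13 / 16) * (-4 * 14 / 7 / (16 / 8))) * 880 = -3980847860 / 289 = -13774560.07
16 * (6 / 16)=6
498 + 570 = 1068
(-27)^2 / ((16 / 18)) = 6561 / 8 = 820.12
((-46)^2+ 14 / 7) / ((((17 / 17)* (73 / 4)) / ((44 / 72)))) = 15532 / 219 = 70.92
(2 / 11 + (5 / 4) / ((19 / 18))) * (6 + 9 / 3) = 5139 / 418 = 12.29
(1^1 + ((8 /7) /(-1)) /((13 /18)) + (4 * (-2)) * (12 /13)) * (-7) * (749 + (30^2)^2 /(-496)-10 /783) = -536480200 /10881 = -49304.31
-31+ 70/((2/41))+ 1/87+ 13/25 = 3054856/2175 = 1404.53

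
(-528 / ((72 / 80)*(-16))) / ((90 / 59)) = 649 / 27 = 24.04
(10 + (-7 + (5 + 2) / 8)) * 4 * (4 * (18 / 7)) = 1116 / 7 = 159.43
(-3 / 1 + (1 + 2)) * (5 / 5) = 0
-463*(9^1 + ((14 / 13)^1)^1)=-60653 / 13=-4665.62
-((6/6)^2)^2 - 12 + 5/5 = -12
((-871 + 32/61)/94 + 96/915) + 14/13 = -3010951/372710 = -8.08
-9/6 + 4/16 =-5/4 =-1.25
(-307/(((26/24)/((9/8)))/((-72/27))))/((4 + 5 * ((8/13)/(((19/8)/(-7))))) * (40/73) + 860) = 3832281/3864145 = 0.99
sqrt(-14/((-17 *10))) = sqrt(595)/85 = 0.29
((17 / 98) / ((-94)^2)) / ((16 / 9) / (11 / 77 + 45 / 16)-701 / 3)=-50643 / 601214676328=-0.00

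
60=60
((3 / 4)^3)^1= 27 / 64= 0.42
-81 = -81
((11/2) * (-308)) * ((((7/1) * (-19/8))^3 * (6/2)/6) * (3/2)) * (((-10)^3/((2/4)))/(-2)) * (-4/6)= -249085442375/64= -3891960037.11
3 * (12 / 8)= 9 / 2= 4.50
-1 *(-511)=511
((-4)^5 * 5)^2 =26214400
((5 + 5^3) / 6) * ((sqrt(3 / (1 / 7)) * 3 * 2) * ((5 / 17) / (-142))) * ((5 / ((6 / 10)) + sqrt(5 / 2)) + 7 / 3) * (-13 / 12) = 4225 * sqrt(210) / 28968 + 33800 * sqrt(21) / 10863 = 16.37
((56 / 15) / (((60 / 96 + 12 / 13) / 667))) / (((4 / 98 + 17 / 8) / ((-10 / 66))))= -9458176 / 84051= -112.53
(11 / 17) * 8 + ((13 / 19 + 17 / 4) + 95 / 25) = 89863 / 6460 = 13.91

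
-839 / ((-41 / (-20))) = -16780 / 41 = -409.27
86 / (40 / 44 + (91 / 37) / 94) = 3290188 / 35781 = 91.95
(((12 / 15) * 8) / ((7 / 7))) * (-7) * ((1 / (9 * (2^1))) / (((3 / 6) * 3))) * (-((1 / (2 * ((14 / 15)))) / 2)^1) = 0.44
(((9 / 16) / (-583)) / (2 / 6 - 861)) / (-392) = -0.00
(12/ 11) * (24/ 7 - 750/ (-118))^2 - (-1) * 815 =1725107257/ 1876259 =919.44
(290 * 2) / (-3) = -580 / 3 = -193.33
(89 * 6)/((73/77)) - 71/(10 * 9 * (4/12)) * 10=118171/219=539.59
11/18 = 0.61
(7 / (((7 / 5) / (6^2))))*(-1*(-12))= 2160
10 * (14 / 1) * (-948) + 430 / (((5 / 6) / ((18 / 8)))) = -131559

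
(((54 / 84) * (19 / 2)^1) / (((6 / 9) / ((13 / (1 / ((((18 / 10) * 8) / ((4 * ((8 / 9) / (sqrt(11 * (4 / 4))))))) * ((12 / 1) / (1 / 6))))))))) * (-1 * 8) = -9723402 * sqrt(11) / 35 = -921396.46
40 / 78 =20 / 39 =0.51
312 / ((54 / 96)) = 1664 / 3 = 554.67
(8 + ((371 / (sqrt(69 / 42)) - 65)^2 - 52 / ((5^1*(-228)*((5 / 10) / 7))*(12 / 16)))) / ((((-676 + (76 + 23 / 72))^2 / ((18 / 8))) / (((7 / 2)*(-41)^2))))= 13197541318018344 / 4073393523865 - 3309790695120*sqrt(322) / 42877826567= 1854.79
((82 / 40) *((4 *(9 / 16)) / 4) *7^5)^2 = 38462112379089 / 102400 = 375606566.20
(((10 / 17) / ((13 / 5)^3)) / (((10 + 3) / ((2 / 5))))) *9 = 4500 / 485537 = 0.01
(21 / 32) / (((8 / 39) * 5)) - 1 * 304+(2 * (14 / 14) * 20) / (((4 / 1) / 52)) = 277299 / 1280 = 216.64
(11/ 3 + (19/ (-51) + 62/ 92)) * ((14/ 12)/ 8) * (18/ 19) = 65163/ 118864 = 0.55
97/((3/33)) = 1067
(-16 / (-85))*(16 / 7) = 0.43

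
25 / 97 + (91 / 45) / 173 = 0.27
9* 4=36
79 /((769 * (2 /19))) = 1501 /1538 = 0.98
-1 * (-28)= 28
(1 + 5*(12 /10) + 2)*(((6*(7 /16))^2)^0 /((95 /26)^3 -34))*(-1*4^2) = -843648 /86597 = -9.74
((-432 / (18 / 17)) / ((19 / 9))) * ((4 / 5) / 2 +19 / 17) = -27864 / 95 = -293.31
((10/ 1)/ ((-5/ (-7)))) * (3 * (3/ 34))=63/ 17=3.71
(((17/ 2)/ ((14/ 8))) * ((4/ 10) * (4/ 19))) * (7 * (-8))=-2176/ 95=-22.91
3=3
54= 54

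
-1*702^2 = -492804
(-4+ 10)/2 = 3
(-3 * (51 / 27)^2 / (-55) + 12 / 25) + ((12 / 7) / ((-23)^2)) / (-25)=18544763 / 27494775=0.67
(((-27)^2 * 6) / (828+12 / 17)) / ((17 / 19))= 13851 / 2348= 5.90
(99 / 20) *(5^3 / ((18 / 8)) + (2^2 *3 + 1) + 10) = 7777 / 20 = 388.85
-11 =-11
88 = 88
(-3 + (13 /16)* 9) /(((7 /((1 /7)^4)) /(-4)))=-69 /67228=-0.00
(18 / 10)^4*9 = 59049 / 625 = 94.48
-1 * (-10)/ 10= 1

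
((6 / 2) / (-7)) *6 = -18 / 7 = -2.57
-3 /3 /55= -1 /55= -0.02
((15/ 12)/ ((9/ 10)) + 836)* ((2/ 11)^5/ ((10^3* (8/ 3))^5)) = 406971/ 329832448000000000000000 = 0.00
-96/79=-1.22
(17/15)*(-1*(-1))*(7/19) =119/285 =0.42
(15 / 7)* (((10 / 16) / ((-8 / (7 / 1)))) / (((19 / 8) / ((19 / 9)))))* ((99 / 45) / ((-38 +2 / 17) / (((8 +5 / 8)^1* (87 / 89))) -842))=16269 / 6009424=0.00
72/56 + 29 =212/7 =30.29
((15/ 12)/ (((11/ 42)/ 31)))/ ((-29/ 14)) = -22785/ 319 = -71.43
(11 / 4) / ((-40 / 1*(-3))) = 11 / 480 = 0.02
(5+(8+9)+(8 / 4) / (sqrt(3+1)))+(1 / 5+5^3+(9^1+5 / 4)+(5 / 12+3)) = 2428 / 15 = 161.87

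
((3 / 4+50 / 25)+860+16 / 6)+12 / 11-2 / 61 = 866.47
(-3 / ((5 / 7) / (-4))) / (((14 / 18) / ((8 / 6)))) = 144 / 5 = 28.80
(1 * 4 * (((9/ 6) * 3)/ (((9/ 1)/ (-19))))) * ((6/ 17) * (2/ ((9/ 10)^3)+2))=-262808/ 4131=-63.62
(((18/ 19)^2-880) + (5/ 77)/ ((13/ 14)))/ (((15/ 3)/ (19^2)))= -45378298/ 715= -63466.15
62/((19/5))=310/19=16.32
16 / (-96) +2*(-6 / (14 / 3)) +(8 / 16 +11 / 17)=-568 / 357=-1.59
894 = 894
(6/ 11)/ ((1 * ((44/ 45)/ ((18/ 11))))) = 0.91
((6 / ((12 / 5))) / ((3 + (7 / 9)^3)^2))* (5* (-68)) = -9034497 / 128018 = -70.57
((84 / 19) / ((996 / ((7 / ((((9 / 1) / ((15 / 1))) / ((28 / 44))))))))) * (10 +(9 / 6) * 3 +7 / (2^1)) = 10290 / 17347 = 0.59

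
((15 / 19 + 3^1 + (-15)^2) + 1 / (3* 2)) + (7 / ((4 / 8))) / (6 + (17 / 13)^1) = 230.87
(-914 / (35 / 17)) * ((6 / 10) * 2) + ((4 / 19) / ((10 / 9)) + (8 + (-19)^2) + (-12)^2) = -19.54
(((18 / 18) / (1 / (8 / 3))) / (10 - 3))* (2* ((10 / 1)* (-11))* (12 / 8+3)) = -2640 / 7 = -377.14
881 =881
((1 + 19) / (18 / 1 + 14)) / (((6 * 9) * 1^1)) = 5 / 432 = 0.01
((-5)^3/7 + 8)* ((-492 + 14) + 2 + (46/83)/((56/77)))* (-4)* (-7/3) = 3628917/83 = 43721.89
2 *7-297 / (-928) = 13289 / 928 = 14.32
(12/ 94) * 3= 18/ 47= 0.38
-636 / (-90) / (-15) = -106 / 225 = -0.47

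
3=3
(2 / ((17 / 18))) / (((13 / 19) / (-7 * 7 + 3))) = -31464 / 221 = -142.37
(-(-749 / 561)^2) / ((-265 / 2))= 1122002 / 83401065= 0.01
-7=-7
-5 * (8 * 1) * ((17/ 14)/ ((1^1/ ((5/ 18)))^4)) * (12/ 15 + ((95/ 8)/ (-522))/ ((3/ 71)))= -24873125/ 328784832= -0.08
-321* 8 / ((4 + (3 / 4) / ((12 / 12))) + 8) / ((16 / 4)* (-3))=856 / 51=16.78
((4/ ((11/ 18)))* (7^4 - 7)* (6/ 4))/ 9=2611.64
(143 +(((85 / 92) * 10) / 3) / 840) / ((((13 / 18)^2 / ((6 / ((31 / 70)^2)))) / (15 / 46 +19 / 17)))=17686068181425 / 1460544137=12109.23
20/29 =0.69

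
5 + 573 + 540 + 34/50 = 27967/25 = 1118.68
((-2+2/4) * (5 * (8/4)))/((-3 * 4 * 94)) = 0.01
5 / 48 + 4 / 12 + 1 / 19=149 / 304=0.49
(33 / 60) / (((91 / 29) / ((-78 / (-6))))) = 319 / 140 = 2.28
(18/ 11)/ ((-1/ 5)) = -8.18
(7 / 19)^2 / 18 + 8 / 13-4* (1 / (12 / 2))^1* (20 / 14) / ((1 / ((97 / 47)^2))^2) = -48058734030653 / 2885443209558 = -16.66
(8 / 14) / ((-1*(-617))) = 4 / 4319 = 0.00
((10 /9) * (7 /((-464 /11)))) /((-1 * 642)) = 385 /1340496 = 0.00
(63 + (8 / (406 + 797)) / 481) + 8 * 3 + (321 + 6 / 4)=473908633 / 1157286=409.50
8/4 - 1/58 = 115/58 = 1.98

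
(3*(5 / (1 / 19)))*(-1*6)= -1710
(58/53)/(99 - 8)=0.01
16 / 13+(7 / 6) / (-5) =1.00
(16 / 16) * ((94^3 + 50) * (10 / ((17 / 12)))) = 99676080 / 17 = 5863298.82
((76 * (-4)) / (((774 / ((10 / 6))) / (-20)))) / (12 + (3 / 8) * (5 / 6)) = 243200 / 228717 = 1.06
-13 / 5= -2.60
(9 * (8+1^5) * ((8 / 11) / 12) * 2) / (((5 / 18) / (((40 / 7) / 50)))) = 4.04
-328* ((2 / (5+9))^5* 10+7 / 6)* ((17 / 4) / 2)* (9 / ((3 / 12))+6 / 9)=-4512374515 / 151263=-29831.32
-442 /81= -5.46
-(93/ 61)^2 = -8649/ 3721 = -2.32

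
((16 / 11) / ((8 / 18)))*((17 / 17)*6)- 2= 194 / 11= 17.64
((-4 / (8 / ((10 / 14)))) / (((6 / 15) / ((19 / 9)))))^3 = -107171875 / 16003008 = -6.70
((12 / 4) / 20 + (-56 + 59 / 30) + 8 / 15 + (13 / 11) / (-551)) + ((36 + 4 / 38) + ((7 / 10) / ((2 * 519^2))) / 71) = -3998323487645 / 231828776982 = -17.25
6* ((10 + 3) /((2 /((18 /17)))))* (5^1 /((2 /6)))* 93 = 979290 /17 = 57605.29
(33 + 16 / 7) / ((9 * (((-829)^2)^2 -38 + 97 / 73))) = 949 / 114321504379572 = 0.00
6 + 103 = 109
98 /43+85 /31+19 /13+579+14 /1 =10388433 /17329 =599.48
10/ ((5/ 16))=32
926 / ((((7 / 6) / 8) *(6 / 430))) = 3185440 / 7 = 455062.86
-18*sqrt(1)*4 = -72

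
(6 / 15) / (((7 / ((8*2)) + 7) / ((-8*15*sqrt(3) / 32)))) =-24*sqrt(3) / 119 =-0.35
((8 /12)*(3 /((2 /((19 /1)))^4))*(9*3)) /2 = 3518667 /16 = 219916.69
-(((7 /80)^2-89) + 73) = 102351 /6400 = 15.99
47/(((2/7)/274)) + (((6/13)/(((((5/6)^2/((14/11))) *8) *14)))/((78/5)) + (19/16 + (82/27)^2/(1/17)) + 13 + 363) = 4944567462413/108416880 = 45606.99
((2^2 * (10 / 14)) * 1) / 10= 2 / 7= 0.29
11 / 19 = 0.58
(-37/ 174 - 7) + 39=5531/ 174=31.79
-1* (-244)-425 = -181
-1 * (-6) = 6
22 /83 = 0.27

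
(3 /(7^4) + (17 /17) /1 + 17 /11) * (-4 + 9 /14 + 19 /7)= -605349 /369754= -1.64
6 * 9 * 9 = 486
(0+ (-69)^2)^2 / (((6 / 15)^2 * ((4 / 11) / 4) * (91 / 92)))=143369540325 / 91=1575489454.12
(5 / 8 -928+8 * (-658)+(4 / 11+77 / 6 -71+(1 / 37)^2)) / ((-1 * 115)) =2258552663 / 41562840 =54.34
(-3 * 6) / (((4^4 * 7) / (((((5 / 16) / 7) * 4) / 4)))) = -45 / 100352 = -0.00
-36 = -36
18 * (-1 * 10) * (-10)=1800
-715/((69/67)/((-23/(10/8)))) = 38324/3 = 12774.67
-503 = -503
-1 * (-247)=247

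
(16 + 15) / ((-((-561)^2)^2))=-31 / 99049307841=-0.00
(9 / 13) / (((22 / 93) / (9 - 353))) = -1006.74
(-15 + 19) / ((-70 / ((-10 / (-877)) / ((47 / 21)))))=-12 / 41219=-0.00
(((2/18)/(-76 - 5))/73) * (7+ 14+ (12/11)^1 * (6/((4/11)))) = -13/17739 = -0.00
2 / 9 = 0.22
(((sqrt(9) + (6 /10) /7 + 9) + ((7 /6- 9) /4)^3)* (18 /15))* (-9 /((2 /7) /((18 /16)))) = -19923723 /102400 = -194.57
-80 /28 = -20 /7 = -2.86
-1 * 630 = -630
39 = 39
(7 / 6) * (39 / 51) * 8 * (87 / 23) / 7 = 1508 / 391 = 3.86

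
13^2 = 169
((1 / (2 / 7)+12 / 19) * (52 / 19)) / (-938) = -2041 / 169309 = -0.01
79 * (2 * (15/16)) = 1185/8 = 148.12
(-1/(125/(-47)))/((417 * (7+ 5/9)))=141/1181500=0.00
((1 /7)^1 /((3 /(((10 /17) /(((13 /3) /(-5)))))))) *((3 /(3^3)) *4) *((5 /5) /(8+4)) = -0.00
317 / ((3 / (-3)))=-317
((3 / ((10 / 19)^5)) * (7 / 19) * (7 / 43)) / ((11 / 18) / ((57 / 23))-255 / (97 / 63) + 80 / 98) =-46710758333043 / 1725307105150000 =-0.03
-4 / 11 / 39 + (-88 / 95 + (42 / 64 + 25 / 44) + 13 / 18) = 1.01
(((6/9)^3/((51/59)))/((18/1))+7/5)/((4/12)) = 87931/20655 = 4.26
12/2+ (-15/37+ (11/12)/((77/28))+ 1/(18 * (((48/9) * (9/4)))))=47413/7992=5.93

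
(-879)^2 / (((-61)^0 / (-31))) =-23951871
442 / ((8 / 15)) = 3315 / 4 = 828.75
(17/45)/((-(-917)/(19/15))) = 323/618975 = 0.00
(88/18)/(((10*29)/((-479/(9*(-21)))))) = 10538/246645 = 0.04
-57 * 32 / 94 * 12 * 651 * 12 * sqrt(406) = -85494528 * sqrt(406) / 47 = -36652489.49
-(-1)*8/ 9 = 8/ 9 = 0.89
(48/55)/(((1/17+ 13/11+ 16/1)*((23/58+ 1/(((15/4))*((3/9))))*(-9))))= -1972/419523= -0.00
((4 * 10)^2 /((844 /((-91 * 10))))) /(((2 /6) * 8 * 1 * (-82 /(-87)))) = -5937750 /8651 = -686.37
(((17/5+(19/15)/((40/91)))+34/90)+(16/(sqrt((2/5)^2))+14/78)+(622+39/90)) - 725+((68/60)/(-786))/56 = -2391590291/42915600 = -55.73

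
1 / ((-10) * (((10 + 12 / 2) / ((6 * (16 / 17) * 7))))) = -21 / 85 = -0.25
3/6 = 1/2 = 0.50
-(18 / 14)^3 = -729 / 343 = -2.13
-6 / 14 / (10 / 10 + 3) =-3 / 28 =-0.11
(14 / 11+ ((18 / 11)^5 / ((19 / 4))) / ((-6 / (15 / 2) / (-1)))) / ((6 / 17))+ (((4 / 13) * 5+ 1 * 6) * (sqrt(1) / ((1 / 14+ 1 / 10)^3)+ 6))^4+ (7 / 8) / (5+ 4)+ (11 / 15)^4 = 41969161268598722776334272871268929 / 7431311656637051040000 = 5647611512984.42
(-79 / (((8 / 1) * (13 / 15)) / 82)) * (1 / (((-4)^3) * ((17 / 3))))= 145755 / 56576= 2.58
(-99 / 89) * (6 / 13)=-594 / 1157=-0.51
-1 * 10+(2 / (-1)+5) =-7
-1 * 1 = -1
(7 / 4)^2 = 49 / 16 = 3.06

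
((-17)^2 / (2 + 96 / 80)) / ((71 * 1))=1445 / 1136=1.27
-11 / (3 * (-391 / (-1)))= -11 / 1173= -0.01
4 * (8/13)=32/13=2.46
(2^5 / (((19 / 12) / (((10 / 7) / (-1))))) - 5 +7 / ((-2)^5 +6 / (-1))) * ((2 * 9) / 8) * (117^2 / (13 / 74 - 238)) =41294880783 / 9362668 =4410.59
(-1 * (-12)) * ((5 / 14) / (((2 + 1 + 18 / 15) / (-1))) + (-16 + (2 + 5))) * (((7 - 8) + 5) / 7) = -21368 / 343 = -62.30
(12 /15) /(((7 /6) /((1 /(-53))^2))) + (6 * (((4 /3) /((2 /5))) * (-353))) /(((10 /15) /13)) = -13535026026 /98315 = -137670.00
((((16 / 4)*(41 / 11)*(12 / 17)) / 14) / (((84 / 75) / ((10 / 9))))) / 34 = 10250 / 467313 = 0.02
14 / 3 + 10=44 / 3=14.67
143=143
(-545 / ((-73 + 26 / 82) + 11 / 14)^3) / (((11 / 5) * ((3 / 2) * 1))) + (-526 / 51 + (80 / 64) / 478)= -777336940631080895743 / 75391534982313492888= -10.31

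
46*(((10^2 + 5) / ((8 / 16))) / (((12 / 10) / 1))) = 8050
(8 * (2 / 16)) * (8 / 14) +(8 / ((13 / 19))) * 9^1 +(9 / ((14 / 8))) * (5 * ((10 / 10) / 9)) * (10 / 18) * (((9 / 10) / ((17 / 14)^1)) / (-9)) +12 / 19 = 28121092 / 264537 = 106.30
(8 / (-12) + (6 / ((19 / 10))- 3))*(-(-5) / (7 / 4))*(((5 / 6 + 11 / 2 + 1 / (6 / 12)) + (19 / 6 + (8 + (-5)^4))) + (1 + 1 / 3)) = -1123750 / 1197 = -938.81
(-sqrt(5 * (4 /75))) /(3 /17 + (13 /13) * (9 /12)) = -0.56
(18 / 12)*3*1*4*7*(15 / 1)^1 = 1890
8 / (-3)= -8 / 3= -2.67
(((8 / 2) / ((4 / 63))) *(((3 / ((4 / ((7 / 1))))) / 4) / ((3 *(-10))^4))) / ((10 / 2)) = 49 / 2400000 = 0.00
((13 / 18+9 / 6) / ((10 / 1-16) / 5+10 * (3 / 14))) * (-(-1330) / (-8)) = -391.84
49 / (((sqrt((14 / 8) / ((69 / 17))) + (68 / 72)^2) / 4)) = 24830064 / 51763 -3429216*sqrt(8211) / 879971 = 126.57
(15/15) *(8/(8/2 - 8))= -2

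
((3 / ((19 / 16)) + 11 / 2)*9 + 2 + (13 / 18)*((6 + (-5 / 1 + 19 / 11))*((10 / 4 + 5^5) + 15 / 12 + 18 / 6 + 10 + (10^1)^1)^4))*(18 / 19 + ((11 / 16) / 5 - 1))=16495010074939.77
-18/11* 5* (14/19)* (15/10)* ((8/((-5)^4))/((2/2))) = -3024/26125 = -0.12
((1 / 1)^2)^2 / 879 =0.00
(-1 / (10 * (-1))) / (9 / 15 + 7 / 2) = 0.02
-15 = -15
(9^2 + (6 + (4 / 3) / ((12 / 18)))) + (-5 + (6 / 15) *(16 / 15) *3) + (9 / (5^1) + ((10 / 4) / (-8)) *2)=86.46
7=7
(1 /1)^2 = 1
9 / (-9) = -1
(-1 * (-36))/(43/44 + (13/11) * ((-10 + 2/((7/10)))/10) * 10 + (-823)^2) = 1008/18965003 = 0.00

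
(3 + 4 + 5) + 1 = 13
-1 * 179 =-179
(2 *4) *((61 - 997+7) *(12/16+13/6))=-21676.67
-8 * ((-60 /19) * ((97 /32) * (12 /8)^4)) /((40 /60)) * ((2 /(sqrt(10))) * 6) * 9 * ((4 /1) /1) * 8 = 3818502 * sqrt(10) /19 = 635534.92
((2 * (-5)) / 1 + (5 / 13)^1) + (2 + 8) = 5 / 13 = 0.38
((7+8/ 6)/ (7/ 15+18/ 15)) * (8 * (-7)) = -280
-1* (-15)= 15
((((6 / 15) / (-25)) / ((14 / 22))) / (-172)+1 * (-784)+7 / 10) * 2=-58943314 / 37625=-1566.60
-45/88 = -0.51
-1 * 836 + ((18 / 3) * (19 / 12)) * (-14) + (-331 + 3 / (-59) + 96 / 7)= -531257 / 413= -1286.34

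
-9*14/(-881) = 126/881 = 0.14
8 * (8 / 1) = 64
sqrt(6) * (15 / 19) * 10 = 150 * sqrt(6) / 19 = 19.34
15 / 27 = 5 / 9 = 0.56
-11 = -11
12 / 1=12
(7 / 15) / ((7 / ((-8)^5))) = -32768 / 15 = -2184.53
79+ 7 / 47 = 3720 / 47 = 79.15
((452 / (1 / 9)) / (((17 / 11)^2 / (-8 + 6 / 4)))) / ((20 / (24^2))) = -460725408 / 1445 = -318841.11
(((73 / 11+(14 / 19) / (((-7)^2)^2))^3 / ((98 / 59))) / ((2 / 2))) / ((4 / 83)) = 527353819752117680459 / 144413331018763576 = 3651.70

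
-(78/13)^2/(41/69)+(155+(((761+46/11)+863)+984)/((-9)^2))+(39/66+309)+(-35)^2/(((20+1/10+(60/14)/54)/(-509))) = -9431686679489/309612402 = -30462.88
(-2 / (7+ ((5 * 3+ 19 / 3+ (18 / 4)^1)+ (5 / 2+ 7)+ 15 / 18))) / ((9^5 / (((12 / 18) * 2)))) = -16 / 15293691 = -0.00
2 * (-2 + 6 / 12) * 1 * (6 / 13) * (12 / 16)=-27 / 26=-1.04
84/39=28/13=2.15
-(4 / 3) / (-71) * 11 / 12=11 / 639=0.02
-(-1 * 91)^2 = -8281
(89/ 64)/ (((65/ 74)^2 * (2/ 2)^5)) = 121841/ 67600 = 1.80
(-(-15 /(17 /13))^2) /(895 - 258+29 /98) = -0.21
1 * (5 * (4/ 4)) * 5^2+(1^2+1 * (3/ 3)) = 127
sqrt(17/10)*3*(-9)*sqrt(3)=-60.97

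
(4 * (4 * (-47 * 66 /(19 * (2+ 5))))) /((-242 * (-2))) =-1128 /1463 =-0.77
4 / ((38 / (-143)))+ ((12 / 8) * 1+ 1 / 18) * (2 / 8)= -5015 / 342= -14.66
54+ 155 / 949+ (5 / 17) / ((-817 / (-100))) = 714382989 / 13180661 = 54.20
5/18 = 0.28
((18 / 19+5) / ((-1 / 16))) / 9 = -10.57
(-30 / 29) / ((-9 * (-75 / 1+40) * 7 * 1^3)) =-2 / 4263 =-0.00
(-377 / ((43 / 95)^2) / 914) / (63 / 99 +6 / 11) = -2878975 / 1689986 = -1.70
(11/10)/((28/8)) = 11/35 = 0.31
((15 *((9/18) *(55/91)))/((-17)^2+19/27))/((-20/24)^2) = 8019/355901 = 0.02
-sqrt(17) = -4.12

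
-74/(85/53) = -3922/85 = -46.14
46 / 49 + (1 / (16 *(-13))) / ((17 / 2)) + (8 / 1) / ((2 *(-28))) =68903 / 86632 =0.80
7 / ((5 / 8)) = 56 / 5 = 11.20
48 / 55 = 0.87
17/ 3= 5.67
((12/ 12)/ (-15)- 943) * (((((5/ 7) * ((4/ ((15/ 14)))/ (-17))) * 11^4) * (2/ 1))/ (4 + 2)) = 1656892688/ 2295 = 721957.60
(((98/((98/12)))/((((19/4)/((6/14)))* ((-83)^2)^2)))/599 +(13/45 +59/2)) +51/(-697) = 414575305643673017/13951380998104830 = 29.72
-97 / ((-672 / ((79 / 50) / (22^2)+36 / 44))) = 1928263 / 16262400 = 0.12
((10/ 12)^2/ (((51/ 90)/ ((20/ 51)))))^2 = 1562500/ 6765201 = 0.23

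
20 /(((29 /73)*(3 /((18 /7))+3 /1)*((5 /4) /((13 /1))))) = 91104 /725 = 125.66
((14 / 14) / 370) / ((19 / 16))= 8 / 3515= 0.00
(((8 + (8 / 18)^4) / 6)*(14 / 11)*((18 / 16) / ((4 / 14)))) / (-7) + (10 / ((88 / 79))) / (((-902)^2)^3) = -49710752422356743629063 / 51825163962845277556992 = -0.96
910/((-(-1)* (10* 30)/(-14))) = -637/15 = -42.47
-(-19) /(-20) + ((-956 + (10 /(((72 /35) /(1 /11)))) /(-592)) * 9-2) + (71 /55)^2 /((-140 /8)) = -2157891206951 /250712000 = -8607.05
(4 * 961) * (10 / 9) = 38440 / 9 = 4271.11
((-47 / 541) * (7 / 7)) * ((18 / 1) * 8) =-6768 / 541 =-12.51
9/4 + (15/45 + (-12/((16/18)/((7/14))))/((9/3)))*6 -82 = -365/4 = -91.25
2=2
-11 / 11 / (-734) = 1 / 734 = 0.00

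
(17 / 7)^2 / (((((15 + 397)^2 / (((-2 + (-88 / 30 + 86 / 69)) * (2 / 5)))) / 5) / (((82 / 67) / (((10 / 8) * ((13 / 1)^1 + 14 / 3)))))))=-284376 / 20026874525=-0.00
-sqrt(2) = -1.41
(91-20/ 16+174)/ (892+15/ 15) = 1055/ 3572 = 0.30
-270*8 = -2160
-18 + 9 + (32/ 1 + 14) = 37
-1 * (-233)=233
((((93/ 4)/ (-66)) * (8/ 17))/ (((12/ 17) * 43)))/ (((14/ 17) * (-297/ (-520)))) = -34255/ 2950101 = -0.01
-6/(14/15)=-45/7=-6.43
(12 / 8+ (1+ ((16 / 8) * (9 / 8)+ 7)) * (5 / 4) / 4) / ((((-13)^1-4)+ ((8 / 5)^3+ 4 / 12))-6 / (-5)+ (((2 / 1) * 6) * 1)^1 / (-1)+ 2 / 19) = -0.20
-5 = -5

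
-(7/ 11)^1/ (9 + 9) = -7/ 198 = -0.04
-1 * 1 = -1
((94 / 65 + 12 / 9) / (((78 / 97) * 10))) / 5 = 26287 / 380250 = 0.07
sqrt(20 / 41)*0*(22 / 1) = 0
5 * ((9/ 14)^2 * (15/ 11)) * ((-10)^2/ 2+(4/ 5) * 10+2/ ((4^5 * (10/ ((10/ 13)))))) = 2345247675/ 14350336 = 163.43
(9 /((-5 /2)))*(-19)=342 /5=68.40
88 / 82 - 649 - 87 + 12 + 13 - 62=-31649 / 41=-771.93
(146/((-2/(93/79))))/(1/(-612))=52593.27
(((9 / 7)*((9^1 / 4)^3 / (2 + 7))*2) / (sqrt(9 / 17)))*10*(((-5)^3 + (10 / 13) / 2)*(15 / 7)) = -7381125*sqrt(17) / 2548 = -11943.94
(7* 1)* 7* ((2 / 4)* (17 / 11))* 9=7497 / 22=340.77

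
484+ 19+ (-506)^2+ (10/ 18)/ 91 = 210105446/ 819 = 256539.01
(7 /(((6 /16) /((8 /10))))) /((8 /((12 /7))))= 16 /5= 3.20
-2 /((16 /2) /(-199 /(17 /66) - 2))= 193.65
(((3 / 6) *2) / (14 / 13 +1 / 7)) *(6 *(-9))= -1638 / 37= -44.27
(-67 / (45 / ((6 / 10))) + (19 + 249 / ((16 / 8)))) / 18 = 21391 / 2700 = 7.92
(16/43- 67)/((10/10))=-2865/43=-66.63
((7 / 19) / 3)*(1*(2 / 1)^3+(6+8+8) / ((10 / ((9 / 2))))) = 1253 / 570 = 2.20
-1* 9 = -9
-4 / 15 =-0.27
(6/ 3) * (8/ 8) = 2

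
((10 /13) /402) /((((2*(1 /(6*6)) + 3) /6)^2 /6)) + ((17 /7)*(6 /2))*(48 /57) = 433097904 /70085015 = 6.18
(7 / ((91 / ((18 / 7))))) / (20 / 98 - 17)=-126 / 10699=-0.01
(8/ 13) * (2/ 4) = 4/ 13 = 0.31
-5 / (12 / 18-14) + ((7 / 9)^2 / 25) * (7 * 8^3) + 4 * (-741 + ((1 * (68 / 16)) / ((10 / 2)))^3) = -465660017 / 162000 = -2874.44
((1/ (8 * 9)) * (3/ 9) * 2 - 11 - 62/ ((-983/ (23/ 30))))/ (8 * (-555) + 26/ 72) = 5808437/ 2356649115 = 0.00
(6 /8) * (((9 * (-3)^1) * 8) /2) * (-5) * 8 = 3240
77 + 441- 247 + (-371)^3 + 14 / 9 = -459580846 / 9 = -51064538.44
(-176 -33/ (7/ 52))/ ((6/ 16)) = -23584/ 21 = -1123.05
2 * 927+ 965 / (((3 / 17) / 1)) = 21967 / 3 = 7322.33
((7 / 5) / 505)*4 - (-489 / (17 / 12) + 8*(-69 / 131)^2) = 252642629936 / 736635925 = 342.97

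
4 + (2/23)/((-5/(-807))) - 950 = -107176/115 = -931.97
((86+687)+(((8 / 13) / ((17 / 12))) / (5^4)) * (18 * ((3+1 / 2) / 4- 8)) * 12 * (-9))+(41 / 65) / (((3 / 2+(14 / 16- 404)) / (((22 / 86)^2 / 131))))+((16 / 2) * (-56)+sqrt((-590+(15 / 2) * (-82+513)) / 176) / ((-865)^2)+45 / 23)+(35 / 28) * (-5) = sqrt(116270) / 65843800+192168614125562387 / 581741611132500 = 330.33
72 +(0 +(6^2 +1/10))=1081/10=108.10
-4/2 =-2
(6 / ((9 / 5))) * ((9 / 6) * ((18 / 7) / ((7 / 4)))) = 360 / 49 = 7.35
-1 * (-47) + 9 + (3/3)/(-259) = 14503/259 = 56.00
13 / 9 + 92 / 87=653 / 261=2.50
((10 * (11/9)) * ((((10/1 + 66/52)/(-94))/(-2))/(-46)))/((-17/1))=16115/17200872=0.00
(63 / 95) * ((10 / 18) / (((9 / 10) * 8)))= 35 / 684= 0.05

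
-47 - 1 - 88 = -136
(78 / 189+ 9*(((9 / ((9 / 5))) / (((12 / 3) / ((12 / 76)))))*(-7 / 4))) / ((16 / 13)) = -671203 / 306432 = -2.19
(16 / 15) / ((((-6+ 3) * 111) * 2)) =-8 / 4995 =-0.00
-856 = -856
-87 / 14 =-6.21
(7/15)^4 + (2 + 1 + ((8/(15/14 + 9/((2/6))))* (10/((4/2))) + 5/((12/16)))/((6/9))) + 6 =140495156/6631875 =21.18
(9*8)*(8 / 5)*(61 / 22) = 319.42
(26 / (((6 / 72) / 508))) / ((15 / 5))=52832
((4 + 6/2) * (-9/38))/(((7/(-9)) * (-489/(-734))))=9909/3097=3.20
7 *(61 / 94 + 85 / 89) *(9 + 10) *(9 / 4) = 16062543 / 33464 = 479.99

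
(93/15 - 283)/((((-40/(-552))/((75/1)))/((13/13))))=-286488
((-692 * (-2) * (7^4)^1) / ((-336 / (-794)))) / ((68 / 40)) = 235575830 / 51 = 4619133.92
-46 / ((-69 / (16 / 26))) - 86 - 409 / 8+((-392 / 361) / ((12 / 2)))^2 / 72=-150088241477 / 1097824104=-136.71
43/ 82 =0.52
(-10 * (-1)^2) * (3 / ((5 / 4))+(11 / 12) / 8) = -1207 / 48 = -25.15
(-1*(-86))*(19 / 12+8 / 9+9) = 986.61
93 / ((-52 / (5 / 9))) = -155 / 156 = -0.99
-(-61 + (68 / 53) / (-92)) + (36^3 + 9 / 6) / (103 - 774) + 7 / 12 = -77904715 / 9815388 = -7.94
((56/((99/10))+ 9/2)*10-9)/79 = 1.17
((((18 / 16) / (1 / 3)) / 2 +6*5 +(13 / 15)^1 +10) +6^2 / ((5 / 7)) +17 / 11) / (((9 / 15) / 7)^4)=74874884875 / 42768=1750722.15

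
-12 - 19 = -31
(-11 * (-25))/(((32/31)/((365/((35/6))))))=1866975/112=16669.42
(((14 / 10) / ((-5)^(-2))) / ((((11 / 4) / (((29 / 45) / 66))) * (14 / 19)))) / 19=29 / 3267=0.01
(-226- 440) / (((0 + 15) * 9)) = -74 / 15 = -4.93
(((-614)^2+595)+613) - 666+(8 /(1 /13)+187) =377829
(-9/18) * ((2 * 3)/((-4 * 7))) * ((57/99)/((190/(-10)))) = -1/308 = -0.00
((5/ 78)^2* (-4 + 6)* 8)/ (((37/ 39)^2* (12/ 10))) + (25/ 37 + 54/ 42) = 58138/ 28749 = 2.02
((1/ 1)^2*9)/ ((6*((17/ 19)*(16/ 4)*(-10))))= -57/ 1360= -0.04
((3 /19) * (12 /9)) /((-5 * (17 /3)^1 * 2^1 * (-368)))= 3 /297160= 0.00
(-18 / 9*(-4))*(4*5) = 160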